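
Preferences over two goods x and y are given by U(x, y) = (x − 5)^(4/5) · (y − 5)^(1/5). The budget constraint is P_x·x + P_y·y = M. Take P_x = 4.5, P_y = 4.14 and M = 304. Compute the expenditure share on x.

This is Cobb-Douglas in (x−5, y−5): tangency gives 0.8·P_y·(y−5) = 0.2·P_x·(x−5).
Substituting into the budget: x* = 5 + 0.8·(M − 5·P_x − 5·P_y)/P_x, and y* = 5 + 0.2·(…)/P_y.
Discretionary income = 304 − 5·4.5 − 5·4.14 = 260.8; x* = 5 + 0.8·260.8/4.5 = 51.3644; y* = 5 + 0.2·260.8/4.14 = 17.599.
Expenditure on x: 4.5·51.3644 = 231.14; share = 0.7603.

share on x = 0.7603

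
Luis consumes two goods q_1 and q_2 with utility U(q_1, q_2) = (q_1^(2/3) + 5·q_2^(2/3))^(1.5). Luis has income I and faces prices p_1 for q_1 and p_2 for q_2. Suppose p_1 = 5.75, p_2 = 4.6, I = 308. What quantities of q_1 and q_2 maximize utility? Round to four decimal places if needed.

From the CES first-order condition, (1/5)·(q_2/q_1)^(1/3) = p_1/p_2.
Hence q_2/q_1 = (5·p_1/p_2)^(1/(1/3)), i.e. raised to the 3 power.
Substitute q_2 = (q_2/q_1)·q_1 into the budget: q_1* = I/(p_1 + p_2·(q_2/q_1)).
Numerically q_2/q_1 = 244.140625, so q_1* = 308/(5.75 + 4.6·244.140625) = 0.2729 and q_2* = 244.140625·0.2729 = 66.6155.

q_1* = 0.2729, q_2* = 66.6155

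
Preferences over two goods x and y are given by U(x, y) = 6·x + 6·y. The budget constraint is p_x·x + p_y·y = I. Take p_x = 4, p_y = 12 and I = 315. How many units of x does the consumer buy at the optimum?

Linear utility — the consumer picks whichever good has higher MU/price: 6/4 = 1.5 vs 6/12 = 0.5.
x gives more utility per dollar, so spend all income on x: x* = I/p_x, y* = 0.
Numerically: x* = 78.75, y* = 0.

x* = 78.75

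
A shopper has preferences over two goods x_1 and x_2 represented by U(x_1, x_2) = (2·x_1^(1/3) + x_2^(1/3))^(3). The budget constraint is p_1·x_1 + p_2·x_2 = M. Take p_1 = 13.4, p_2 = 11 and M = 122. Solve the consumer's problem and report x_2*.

x_2* = 3.1131

MU_x_1 ∝ 2·x_1^(-2/3), MU_x_2 ∝ x_2^(-2/3), so MRS = 2·(x_2/x_1)^(2/3) = p_1/p_2.
Solve for the ratio: x_2/x_1 = [(1/2)·p_1/p_2]^(1.5).
With the ratio pinned down, the budget gives x_1* = M/(p_1 + p_2·(x_2/x_1)) and x_2* = (x_2/x_1)·x_1*.
Numerically x_2/x_1 = 0.475361, so x_1* = 122/(13.4 + 11·0.475361) = 6.5489 and x_2* = 0.475361·6.5489 = 3.1131.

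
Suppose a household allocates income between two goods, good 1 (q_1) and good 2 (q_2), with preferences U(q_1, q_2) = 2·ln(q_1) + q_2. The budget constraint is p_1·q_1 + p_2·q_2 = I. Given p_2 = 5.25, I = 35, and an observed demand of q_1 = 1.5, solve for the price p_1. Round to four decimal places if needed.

p_1 = 7

MU_q_1 = 2/q_1, MU_q_2 = 1. Tangency: 2/q_1 = p_1/p_2.
So q_1*(p_1,p_2) = 2·p_2/p_1, independent of income; and q_2* = (I − 2·p_2)/p_2.
Set q_1* = 1.5 in the demand function and solve for p_1: p_1 = 7.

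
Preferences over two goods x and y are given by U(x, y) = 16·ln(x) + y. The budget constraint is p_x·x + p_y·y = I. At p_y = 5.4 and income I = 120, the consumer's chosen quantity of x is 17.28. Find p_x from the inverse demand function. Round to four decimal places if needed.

p_x = 5

MU_x = 16/x, MU_y = 1. Tangency: 16/x = p_x/p_y.
So x*(p_x,p_y) = 16·p_y/p_x, independent of income; and y* = (I − 16·p_y)/p_y.
Set x* = 17.28 in the demand function and solve for p_x: p_x = 5.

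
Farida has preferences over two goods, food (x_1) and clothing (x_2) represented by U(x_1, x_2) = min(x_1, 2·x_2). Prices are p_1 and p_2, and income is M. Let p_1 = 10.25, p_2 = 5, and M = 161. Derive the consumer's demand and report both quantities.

x_1* = 12.6275, x_2* = 6.3137

Demand: x_1*(p_1,p_2,M) = 2·M/(2·p_1 + p_2), x_2* = M/(2·p_1 + p_2).
Here 2·10.25 + 5 = 25.5, giving x_1* = 12.6275 and x_2* = 6.3137.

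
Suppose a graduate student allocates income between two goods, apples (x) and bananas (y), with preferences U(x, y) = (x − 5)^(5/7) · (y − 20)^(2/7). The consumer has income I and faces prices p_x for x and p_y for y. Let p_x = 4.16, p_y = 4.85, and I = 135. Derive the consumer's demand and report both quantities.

Let x' = x−5, y' = y−20. MRS = (5/2)·y'/x' = p_x/p_y.
After buying the subsistence bundle (5, 20), a share 5/7 of the remaining income goes to x: x* = 5 + 5/7·(I − 5p_x − 20p_y)/p_x.
Discretionary income = 135 − 5·4.16 − 20·4.85 = 17.2; x* = 5 + 5/7·17.2/4.16 = 7.9533; y* = 20 + 2/7·17.2/4.85 = 21.0133.

x* = 7.9533, y* = 21.0133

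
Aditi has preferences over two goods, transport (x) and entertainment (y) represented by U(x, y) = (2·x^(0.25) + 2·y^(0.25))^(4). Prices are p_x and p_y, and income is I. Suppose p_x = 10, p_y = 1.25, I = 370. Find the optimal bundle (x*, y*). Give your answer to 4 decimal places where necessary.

Substitute y = (y/x)·x into the budget: x* = I/(p_x + p_y·(y/x)).
Numerically y/x = 16, so x* = 370/(10 + 1.25·16) = 12.3333 and y* = 16·12.3333 = 197.3333.

x* = 12.3333, y* = 197.3333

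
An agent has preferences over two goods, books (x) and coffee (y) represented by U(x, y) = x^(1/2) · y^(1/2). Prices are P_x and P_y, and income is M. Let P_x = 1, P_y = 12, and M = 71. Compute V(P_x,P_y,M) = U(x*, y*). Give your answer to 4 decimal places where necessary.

V = 10.248

Tangency: MRS = y/x = P_x/P_y.
So 0.5·P_y·y = 0.5·P_x·x; combined with the budget, a share 0.5 of income goes to x.
Demand: x*(P_x,P_y,M) = 0.5·M/P_x and y* = 0.5·M/P_y.
At P_x=1, P_y=12, M=71: x* = 0.5·71/1 = 35.5, y* = 2.9583.
Utility at the optimum: U(35.5, 2.9583) = 10.248.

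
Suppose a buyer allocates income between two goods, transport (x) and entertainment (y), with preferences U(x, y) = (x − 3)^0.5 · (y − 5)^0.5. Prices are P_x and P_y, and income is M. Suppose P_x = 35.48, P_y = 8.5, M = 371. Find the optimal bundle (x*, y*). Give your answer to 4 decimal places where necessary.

MRS = (y−5)/(x−3). Tangency with P_x/P_y gives y−5 = (P_x/P_y)·(x−3).
After buying the subsistence bundle (3, 5), a share 0.5 of the remaining income goes to x: x* = 3 + 0.5·(M − 3P_x − 5P_y)/P_x.
Discretionary income = 371 − 3·35.48 − 5·8.5 = 222.06; x* = 3 + 0.5·222.06/35.48 = 6.1294; y* = 5 + 0.5·222.06/8.5 = 18.0624.

x* = 6.1294, y* = 18.0624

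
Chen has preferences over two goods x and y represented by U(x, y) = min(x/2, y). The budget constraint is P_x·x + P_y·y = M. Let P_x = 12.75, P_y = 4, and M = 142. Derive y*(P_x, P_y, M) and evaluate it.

With perfect complements, no substitution: consume in ratio x:y = 2:1.
Budget: P_x·x + P_y·(1/2)·x = M, so (2·P_x + P_y)·x = 2·M.
Demand: x*(P_x,P_y,M) = 2·M/(2·P_x + P_y), y* = M/(2·P_x + P_y).
Here 2·12.75 + 4 = 29.5, giving y* = 4.8136.

y* = 4.8136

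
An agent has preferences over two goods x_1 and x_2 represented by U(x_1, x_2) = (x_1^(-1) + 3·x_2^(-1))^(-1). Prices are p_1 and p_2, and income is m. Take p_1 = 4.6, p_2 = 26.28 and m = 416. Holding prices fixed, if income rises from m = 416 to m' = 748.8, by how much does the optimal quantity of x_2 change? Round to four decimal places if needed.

MU_x_1 ∝ x_1^(-2), MU_x_2 ∝ 3·x_2^(-2), so MRS = (1/3)·(x_2/x_1)^(2) = p_1/p_2.
Hence x_2/x_1 = (3·p_1/p_2)^(1/(2)), i.e. raised to the 0.5 power.
Substitute x_2 = (x_2/x_1)·x_1 into the budget: x_1* = m/(p_1 + p_2·(x_2/x_1)).
Numerically x_2/x_1 = 0.724648, so x_1* = 416/(4.6 + 26.28·0.724648) = 17.5945 and x_2* = 0.724648·17.5945 = 12.7498.
At m' = 748.8: x_2* = 22.9497. Change: 22.9497 − 12.7498 = 10.1999.

Δx_2* = 10.1999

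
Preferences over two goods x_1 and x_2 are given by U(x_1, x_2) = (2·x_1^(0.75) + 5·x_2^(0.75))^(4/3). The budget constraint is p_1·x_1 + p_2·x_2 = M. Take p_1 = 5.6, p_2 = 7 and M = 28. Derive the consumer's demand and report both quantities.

x_1* = 0.2381, x_2* = 3.8095

MU_x_1 ∝ 2·x_1^(-0.25), MU_x_2 ∝ 5·x_2^(-0.25), so MRS = (2/5)·(x_2/x_1)^(0.25) = p_1/p_2.
Solve for the ratio: x_2/x_1 = [(5/2)·p_1/p_2]^(4).
Substitute x_2 = (x_2/x_1)·x_1 into the budget: x_1* = M/(p_1 + p_2·(x_2/x_1)).
Numerically x_2/x_1 = 16, so x_1* = 28/(5.6 + 7·16) = 0.2381 and x_2* = 16·0.2381 = 3.8095.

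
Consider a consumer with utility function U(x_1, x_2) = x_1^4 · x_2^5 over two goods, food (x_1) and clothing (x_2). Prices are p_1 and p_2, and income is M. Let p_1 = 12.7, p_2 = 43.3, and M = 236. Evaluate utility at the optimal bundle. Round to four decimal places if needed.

V = 1184298.1836

Demand: x_1*(p_1,p_2,M) = 4/9·M/p_1 and x_2* = 5/9·M/p_2.
At p_1=12.7, p_2=43.3, M=236: x_1* = 4/9·236/12.7 = 8.259, x_2* = 3.028.
Utility at the optimum: U(8.259, 3.028) = 1184298.1836.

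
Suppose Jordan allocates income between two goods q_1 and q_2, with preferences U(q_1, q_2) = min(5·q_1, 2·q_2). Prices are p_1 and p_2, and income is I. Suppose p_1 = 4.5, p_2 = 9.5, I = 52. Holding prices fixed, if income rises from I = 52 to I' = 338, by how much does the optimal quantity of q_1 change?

Here 2·4.5 + 5·9.5 = 56.5, giving q_1* = 1.8407.
At I' = 338: q_1* = 11.9646. Change: 11.9646 − 1.8407 = 10.1239.

Δq_1* = 10.1239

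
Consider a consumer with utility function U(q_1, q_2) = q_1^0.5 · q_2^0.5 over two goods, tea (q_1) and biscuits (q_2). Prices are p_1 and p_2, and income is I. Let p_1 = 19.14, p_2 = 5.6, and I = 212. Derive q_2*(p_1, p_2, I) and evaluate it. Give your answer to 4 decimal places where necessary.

q_2* = 18.9286

The MRS is q_2/q_1. Set MRS = p_1/p_2.
So 0.5·p_2·q_2 = 0.5·p_1·q_1; combined with the budget, a share 0.5 of income goes to q_1.
Demand: q_1*(p_1,p_2,I) = 0.5·I/p_1 and q_2* = 0.5·I/p_2.
At p_1=19.14, p_2=5.6, I=212: q_2* = 0.5·212/5.6 = 18.9286.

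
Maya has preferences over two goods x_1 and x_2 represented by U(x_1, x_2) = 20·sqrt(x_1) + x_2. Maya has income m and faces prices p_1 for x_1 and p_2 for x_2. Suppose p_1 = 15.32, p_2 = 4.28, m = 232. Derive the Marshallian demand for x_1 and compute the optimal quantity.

MU_x_1 = 10/√x_1, MU_x_2 = 1. Tangency: 10/√x_1 = p_1/p_2.
Thus x_1* = (10·p_2/p_1)² — independent of m — with the rest of income spent on x_2.
Plugging in: x_1* = (10·4.28/15.32)² = 7.8049.

x_1* = 7.8049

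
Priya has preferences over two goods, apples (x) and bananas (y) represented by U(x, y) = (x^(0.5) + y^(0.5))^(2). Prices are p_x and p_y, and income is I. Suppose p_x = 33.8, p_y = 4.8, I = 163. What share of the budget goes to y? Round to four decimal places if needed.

share on y = 0.8756

MU_x ∝ x^(-0.5), MU_y ∝ y^(-0.5), so MRS = (y/x)^(0.5) = p_x/p_y.
Solve for the ratio: y/x = [p_x/p_y]^(2).
Substitute y = (y/x)·x into the budget: x* = I/(p_x + p_y·(y/x)).
Numerically y/x = 49.585069, so x* = 163/(33.8 + 4.8·49.585069) = 0.5997 and y* = 49.585069·0.5997 = 29.7355.
Expenditure on y: 4.8·29.7355 = 142.7306; share = 0.8756.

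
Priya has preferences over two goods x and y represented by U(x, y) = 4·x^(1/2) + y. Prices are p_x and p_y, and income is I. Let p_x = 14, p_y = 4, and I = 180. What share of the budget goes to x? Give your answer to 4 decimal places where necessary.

share on x = 0.0254

Plugging in: x* = (2·4/14)² = 0.3265, y* = 43.8571.
Expenditure on x: 14·0.3265 = 4.5714; share = 0.0254.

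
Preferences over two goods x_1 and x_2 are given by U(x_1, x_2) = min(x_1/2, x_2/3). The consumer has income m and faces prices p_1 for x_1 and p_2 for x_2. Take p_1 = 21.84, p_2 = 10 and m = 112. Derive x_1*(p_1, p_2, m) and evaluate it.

x_1* = 3.0402

Leontief preferences: the optimum is at the kink where x_1/2 = x_2/3, i.e. x_2 = (3/2)·x_1.
Budget: p_1·x_1 + p_2·(3/2)·x_1 = m, so (2·p_1 + 3·p_2)·x_1 = 2·m.
Demand: x_1*(p_1,p_2,m) = 2·m/(2·p_1 + 3·p_2), x_2* = 3·m/(2·p_1 + 3·p_2).
Here 2·21.84 + 3·10 = 73.68, giving x_1* = 3.0402.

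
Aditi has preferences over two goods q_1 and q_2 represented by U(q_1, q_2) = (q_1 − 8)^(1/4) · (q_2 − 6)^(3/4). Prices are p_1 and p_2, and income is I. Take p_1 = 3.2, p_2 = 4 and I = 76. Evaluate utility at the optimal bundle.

V = 3.977

Let q_1' = q_1−8, q_2' = q_2−6. MRS = (1/3)·q_2'/q_1' = p_1/p_2.
Substituting into the budget: q_1* = 8 + 0.25·(I − 8·p_1 − 6·p_2)/p_1, and q_2* = 6 + 0.75·(…)/p_2.
Discretionary income = 76 − 8·3.2 − 6·4 = 26.4; q_1* = 8 + 0.25·26.4/3.2 = 10.0625; q_2* = 6 + 0.75·26.4/4 = 10.95.
Utility at the optimum: U(10.0625, 10.95) = 3.977.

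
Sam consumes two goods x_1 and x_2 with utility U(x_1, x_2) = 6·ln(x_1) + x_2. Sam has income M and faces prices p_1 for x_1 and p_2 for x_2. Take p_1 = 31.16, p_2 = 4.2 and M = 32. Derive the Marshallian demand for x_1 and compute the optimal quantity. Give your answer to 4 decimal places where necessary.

So x_1*(p_1,p_2) = 6·p_2/p_1, independent of income; and x_2* = (M − 6·p_2)/p_2.
At the given prices: x_1* = 6·4.2/31.16 = 0.8087.

x_1* = 0.8087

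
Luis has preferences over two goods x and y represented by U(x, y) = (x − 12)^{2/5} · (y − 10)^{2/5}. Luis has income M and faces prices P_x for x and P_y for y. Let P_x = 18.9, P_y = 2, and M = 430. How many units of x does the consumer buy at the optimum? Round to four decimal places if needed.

Let x' = x−12, y' = y−10. MRS = y'/x' = P_x/P_y.
After buying the subsistence bundle (12, 10), a share 0.5 of the remaining income goes to x: x* = 12 + 0.5·(M − 12P_x − 10P_y)/P_x.
Discretionary income = 430 − 12·18.9 − 10·2 = 183.2; x* = 12 + 0.5·183.2/18.9 = 16.8466.

x* = 16.8466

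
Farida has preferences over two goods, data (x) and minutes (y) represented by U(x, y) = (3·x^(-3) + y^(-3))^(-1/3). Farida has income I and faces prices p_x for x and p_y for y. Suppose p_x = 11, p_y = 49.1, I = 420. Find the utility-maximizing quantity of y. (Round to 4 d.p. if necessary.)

Substitute y = (y/x)·x into the budget: x* = I/(p_x + p_y·(y/x)).
Numerically y/x = 0.522754, so x* = 420/(11 + 49.1·0.522754) = 11.4544 and y* = 0.522754·11.4544 = 5.9878.

y* = 5.9878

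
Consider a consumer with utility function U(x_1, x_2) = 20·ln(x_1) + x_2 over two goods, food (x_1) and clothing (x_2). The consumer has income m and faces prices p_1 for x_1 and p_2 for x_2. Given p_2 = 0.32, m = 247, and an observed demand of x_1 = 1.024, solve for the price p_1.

Set MRS = p_1/p_2: (20/x_1)/1 = p_1/p_2.
So x_1*(p_1,p_2) = 20·p_2/p_1, independent of income; and x_2* = (m − 20·p_2)/p_2.
Set x_1* = 1.024 in the demand function and solve for p_1: p_1 = 6.25.

p_1 = 6.25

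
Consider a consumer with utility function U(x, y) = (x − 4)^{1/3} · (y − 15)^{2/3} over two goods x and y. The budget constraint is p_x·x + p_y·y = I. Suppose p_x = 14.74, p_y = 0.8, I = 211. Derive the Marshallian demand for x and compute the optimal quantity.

x* = 7.1669

Discretionary income = 211 − 4·14.74 − 15·0.8 = 140.04; x* = 4 + 1/3·140.04/14.74 = 7.1669.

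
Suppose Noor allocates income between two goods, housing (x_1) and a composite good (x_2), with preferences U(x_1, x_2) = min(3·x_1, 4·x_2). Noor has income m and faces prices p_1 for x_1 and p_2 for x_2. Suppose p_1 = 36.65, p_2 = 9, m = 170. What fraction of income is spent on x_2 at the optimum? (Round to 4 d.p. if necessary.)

share on x_2 = 0.1555

Here 4·36.65 + 3·9 = 173.6, giving x_1* = 3.9171 and x_2* = 2.9378.
Expenditure on x_2: 9·2.9378 = 26.4401; share = 0.1555.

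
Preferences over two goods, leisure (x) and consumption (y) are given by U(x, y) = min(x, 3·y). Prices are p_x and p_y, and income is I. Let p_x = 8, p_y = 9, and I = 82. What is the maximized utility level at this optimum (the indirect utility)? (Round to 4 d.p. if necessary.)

Leontief preferences: the optimum is at the kink where x/3 = y/1, i.e. y = (1/3)·x.
Budget: p_x·x + p_y·(1/3)·x = I, so (3·p_x + p_y)·x = 3·I.
Demand: x*(p_x,p_y,I) = 3·I/(3·p_x + p_y), y* = I/(3·p_x + p_y).
Here 3·8 + 9 = 33, giving x* = 7.4545 and y* = 2.4848.
Utility at the optimum: U(7.4545, 2.4848) = 7.4545.

V = 7.4545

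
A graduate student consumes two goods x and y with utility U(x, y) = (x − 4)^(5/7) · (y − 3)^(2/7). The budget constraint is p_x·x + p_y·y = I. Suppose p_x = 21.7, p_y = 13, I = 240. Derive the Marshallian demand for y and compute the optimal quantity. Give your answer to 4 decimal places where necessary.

Let x' = x−4, y' = y−3. MRS = (5/2)·y'/x' = p_x/p_y.
After buying the subsistence bundle (4, 3), a share 5/7 of the remaining income goes to x: x* = 4 + 5/7·(I − 4p_x − 3p_y)/p_x.
Discretionary income = 240 − 4·21.7 − 3·13 = 114.2; y* = 3 + 2/7·114.2/13 = 5.5099.

y* = 5.5099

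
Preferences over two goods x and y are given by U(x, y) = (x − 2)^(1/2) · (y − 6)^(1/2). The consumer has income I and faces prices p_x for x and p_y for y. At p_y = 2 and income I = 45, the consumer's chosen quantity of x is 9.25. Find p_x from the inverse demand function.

MRS = (y−6)/(x−2). Tangency with p_x/p_y gives y−6 = (p_x/p_y)·(x−2).
After buying the subsistence bundle (2, 6), a share 0.5 of the remaining income goes to x: x* = 2 + 0.5·(I − 2p_x − 6p_y)/p_x.
Set x* = 9.25 in the demand function and solve for p_x: p_x = 2.

p_x = 2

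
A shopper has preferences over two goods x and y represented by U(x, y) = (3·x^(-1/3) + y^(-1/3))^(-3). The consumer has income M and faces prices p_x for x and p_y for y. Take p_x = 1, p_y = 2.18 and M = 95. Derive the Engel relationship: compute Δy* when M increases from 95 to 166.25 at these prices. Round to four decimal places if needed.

Δy* = 11.3643

From the CES first-order condition, 3·(y/x)^(4/3) = p_x/p_y.
Hence y/x = ((1/3)·p_x/p_y)^(1/(4/3)), i.e. raised to the 0.75 power.
Substitute y = (y/x)·x into the budget: x* = M/(p_x + p_y·(y/x)).
Numerically y/x = 0.244521, so x* = 95/(1 + 2.18·0.244521) = 61.9677 and y* = 0.244521·61.9677 = 15.1524.
At M' = 166.25: y* = 26.5167. Change: 26.5167 − 15.1524 = 11.3643.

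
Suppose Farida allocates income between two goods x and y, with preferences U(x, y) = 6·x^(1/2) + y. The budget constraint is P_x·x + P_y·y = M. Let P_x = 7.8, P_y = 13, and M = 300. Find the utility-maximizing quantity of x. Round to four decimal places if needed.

Utility is quasi-linear in y; the FOC for x is 3/√x = P_x/P_y.
Thus x* = (3·P_y/P_x)² — independent of M — with the rest of income spent on y.
Plugging in: x* = (3·13/7.8)² = 25.

x* = 25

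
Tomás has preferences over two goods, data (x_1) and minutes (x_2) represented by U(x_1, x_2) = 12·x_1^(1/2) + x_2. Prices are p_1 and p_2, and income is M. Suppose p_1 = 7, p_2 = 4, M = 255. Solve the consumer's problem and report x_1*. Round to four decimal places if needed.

x_1* = 11.7551

MU_x_1 = 6/√x_1, MU_x_2 = 1. Tangency: 6/√x_1 = p_1/p_2.
Thus x_1* = (6·p_2/p_1)² — independent of M — with the rest of income spent on x_2.
Plugging in: x_1* = (6·4/7)² = 11.7551.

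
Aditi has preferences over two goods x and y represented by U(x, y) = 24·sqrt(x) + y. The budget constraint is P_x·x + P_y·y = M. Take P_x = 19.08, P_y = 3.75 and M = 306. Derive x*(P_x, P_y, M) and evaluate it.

x* = 5.5625

Plugging in: x* = (12·3.75/19.08)² = 5.5625.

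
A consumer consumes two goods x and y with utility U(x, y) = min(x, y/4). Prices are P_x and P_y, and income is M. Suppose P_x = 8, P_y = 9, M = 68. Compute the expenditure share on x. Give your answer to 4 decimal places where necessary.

share on x = 0.1818

Demand: x*(P_x,P_y,M) = M/(P_x + 4·P_y), y* = 4·M/(P_x + 4·P_y).
Here 8 + 4·9 = 44, giving x* = 1.5455 and y* = 6.1818.
Expenditure on x: 8·1.5455 = 12.3636; share = 0.1818.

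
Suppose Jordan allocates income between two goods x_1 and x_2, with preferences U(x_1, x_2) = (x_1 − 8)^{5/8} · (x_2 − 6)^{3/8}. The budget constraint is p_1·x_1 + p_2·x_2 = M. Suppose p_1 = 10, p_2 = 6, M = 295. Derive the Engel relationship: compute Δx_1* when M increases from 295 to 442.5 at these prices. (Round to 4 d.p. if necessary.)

Δx_1* = 9.2188

MRS = (5/3)·(x_2−6)/(x_1−8). Tangency with p_1/p_2 gives x_2−6 = (3/5)·(p_1/p_2)·(x_1−8).
Substituting into the budget: x_1* = 8 + 0.625·(M − 8·p_1 − 6·p_2)/p_1, and x_2* = 6 + 0.375·(…)/p_2.
Discretionary income = 295 − 8·10 − 6·6 = 179; x_1* = 8 + 0.625·179/10 = 19.1875.
At M' = 442.5: x_1* = 28.4062. Change: 28.4062 − 19.1875 = 9.2188.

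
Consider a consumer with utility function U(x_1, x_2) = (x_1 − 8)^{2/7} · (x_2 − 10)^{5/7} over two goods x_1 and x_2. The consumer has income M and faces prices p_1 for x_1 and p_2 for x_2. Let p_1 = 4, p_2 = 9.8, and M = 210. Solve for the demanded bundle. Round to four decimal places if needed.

MRS = (2/5)·(x_2−10)/(x_1−8). Tangency with p_1/p_2 gives x_2−10 = (5/2)·(p_1/p_2)·(x_1−8).
After buying the subsistence bundle (8, 10), a share 2/7 of the remaining income goes to x_1: x_1* = 8 + 2/7·(M − 8p_1 − 10p_2)/p_1.
Discretionary income = 210 − 8·4 − 10·9.8 = 80; x_1* = 8 + 2/7·80/4 = 13.7143; x_2* = 10 + 5/7·80/9.8 = 15.8309.

x_1* = 13.7143, x_2* = 15.8309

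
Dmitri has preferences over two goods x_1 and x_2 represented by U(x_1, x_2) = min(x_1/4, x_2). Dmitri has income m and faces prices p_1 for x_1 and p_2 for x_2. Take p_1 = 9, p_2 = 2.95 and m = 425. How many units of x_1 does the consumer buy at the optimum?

Leontief preferences: the optimum is at the kink where x_1/4 = x_2/1, i.e. x_2 = (1/4)·x_1.
Budget: p_1·x_1 + p_2·(1/4)·x_1 = m, so (4·p_1 + p_2)·x_1 = 4·m.
Demand: x_1*(p_1,p_2,m) = 4·m/(4·p_1 + p_2), x_2* = m/(4·p_1 + p_2).
Here 4·9 + 2.95 = 38.95, giving x_1* = 43.6457.

x_1* = 43.6457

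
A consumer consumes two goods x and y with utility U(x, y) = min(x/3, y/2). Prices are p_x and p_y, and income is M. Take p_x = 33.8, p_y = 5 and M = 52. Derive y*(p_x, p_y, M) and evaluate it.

y* = 0.9336

Leontief preferences: the optimum is at the kink where x/3 = y/2, i.e. y = (2/3)·x.
Budget: p_x·x + p_y·(2/3)·x = M, so (3·p_x + 2·p_y)·x = 3·M.
Demand: x*(p_x,p_y,M) = 3·M/(3·p_x + 2·p_y), y* = 2·M/(3·p_x + 2·p_y).
Here 3·33.8 + 2·5 = 111.4, giving y* = 0.9336.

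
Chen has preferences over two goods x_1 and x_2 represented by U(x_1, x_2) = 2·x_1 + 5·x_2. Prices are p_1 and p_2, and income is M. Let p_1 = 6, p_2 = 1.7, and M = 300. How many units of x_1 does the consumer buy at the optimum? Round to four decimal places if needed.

x_1* = 0

Linear utility — the consumer picks whichever good has higher MU/price: 2/6 = 0.3333 vs 5/1.7 = 2.9412.
x_2 gives more utility per dollar, so spend all income on x_2: x_2* = M/p_2, x_1* = 0.
Numerically: x_1* = 0, x_2* = 176.4706.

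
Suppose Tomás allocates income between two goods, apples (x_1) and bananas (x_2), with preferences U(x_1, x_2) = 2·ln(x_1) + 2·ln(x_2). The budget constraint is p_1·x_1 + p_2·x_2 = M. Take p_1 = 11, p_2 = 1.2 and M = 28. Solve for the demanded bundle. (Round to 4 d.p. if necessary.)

x_1* = 1.2727, x_2* = 11.6667

MU_x_1/MU_x_2 = (2·x_2)/(2·x_1); tangency sets this equal to p_1/p_2.
So 2·p_2·x_2 = 2·p_1·x_1; combined with the budget, a share 0.5 of income goes to x_1.
Demand: x_1*(p_1,p_2,M) = 0.5·M/p_1 and x_2* = 0.5·M/p_2.
At p_1=11, p_2=1.2, M=28: x_1* = 0.5·28/11 = 1.2727, x_2* = 11.6667.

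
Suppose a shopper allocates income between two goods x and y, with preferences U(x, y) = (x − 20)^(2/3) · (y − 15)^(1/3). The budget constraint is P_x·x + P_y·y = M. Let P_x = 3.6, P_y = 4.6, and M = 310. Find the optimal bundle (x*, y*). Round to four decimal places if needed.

Discretionary income = 310 − 20·3.6 − 15·4.6 = 169; x* = 20 + 2/3·169/3.6 = 51.2963; y* = 15 + 1/3·169/4.6 = 27.2464.

x* = 51.2963, y* = 27.2464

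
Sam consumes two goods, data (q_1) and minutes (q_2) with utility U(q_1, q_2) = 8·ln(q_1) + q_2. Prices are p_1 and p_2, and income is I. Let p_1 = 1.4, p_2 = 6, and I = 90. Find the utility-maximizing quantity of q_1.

MU_q_1 = 8/q_1, MU_q_2 = 1. Tangency: 8/q_1 = p_1/p_2.
So q_1*(p_1,p_2) = 8·p_2/p_1, independent of income; and q_2* = (I − 8·p_2)/p_2.
At the given prices: q_1* = 8·6/1.4 = 34.2857.

q_1* = 34.2857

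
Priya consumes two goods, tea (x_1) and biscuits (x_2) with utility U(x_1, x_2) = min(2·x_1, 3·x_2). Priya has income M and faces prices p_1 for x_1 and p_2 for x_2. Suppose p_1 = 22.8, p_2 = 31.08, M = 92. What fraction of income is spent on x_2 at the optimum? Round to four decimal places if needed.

share on x_2 = 0.4761

With perfect complements, no substitution: consume in ratio x_1:x_2 = 3:2.
Budget: p_1·x_1 + p_2·(2/3)·x_1 = M, so (3·p_1 + 2·p_2)·x_1 = 3·M.
Demand: x_1*(p_1,p_2,M) = 3·M/(3·p_1 + 2·p_2), x_2* = 2·M/(3·p_1 + 2·p_2).
Here 3·22.8 + 2·31.08 = 130.56, giving x_1* = 2.114 and x_2* = 1.4093.
Expenditure on x_2: 31.08·1.4093 = 43.8015; share = 0.4761.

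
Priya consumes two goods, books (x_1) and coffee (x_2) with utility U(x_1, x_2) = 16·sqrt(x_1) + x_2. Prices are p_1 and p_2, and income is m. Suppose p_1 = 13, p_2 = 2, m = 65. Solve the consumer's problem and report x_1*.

x_1* = 1.5148

Utility is quasi-linear in x_2; the FOC for x_1 is 8/√x_1 = p_1/p_2.
Solve: √x_1 = 8·p_2/p_1, so x_1*(p_1,p_2) = (8·p_2/p_1)², and x_2* = (m − p_1·x_1*)/p_2.
Plugging in: x_1* = (8·2/13)² = 1.5148.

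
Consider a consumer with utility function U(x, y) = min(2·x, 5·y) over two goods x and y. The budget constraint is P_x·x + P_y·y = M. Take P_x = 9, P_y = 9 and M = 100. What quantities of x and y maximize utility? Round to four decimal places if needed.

x* = 7.9365, y* = 3.1746

Demand: x*(P_x,P_y,M) = 5·M/(5·P_x + 2·P_y), y* = 2·M/(5·P_x + 2·P_y).
Here 5·9 + 2·9 = 63, giving x* = 7.9365 and y* = 3.1746.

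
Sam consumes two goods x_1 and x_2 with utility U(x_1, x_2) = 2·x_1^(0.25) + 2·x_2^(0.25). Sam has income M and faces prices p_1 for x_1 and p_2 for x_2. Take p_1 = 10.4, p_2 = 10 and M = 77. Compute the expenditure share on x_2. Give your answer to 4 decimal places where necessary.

MU_x_1 ∝ 2·x_1^(-0.75), MU_x_2 ∝ 2·x_2^(-0.75), so MRS = (x_2/x_1)^(0.75) = p_1/p_2.
Solve for the ratio: x_2/x_1 = [p_1/p_2]^(4/3).
Substitute x_2 = (x_2/x_1)·x_1 into the budget: x_1* = M/(p_1 + p_2·(x_2/x_1)).
Numerically x_2/x_1 = 1.053686, so x_1* = 77/(10.4 + 10·1.053686) = 3.6777 and x_2* = 1.053686·3.6777 = 3.8752.
Expenditure on x_2: 10·3.8752 = 38.7517; share = 0.5033.

share on x_2 = 0.5033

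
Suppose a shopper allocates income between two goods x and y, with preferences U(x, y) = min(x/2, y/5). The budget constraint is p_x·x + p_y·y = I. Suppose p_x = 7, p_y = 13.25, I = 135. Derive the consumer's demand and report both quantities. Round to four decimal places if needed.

Demand: x*(p_x,p_y,I) = 2·I/(2·p_x + 5·p_y), y* = 5·I/(2·p_x + 5·p_y).
Here 2·7 + 5·13.25 = 80.25, giving x* = 3.3645 and y* = 8.4112.

x* = 3.3645, y* = 8.4112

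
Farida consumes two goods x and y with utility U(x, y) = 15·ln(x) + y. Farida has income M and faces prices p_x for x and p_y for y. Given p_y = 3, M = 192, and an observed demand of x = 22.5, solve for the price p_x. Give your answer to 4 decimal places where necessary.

p_x = 2

Set MRS = p_x/p_y: (15/x)/1 = p_x/p_y.
So x*(p_x,p_y) = 15·p_y/p_x, independent of income; and y* = (M − 15·p_y)/p_y.
Set x* = 22.5 in the demand function and solve for p_x: p_x = 2.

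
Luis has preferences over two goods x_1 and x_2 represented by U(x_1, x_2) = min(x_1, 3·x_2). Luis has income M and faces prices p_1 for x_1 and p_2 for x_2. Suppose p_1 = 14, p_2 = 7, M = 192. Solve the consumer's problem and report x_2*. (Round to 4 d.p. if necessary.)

Leontief preferences: the optimum is at the kink where x_1/3 = x_2/1, i.e. x_2 = (1/3)·x_1.
Budget: p_1·x_1 + p_2·(1/3)·x_1 = M, so (3·p_1 + p_2)·x_1 = 3·M.
Demand: x_1*(p_1,p_2,M) = 3·M/(3·p_1 + p_2), x_2* = M/(3·p_1 + p_2).
Here 3·14 + 7 = 49, giving x_2* = 3.9184.

x_2* = 3.9184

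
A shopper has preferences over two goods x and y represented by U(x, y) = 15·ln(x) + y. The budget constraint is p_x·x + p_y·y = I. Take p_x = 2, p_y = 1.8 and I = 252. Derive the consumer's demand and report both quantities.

Set MRS = p_x/p_y: (15/x)/1 = p_x/p_y.
So x*(p_x,p_y) = 15·p_y/p_x, independent of income; and y* = (I − 15·p_y)/p_y.
At the given prices: x* = 15·1.8/2 = 13.5, and y* = 125.

x* = 13.5, y* = 125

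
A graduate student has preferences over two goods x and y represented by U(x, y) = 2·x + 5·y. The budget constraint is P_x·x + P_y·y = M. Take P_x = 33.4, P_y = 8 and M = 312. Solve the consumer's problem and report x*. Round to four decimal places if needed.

x* = 0

Perfect substitutes: compare marginal utility per dollar. 2/P_x vs 5/P_y → 0.0599 vs 0.625.
y gives more utility per dollar, so spend all income on y: y* = M/P_y, x* = 0.
Numerically: x* = 0, y* = 39.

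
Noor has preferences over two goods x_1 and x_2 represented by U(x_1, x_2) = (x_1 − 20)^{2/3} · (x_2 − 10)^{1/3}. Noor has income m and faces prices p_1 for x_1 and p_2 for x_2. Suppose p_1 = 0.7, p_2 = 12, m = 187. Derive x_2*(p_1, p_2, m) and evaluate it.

x_2* = 11.4722

Let x_1' = x_1−20, x_2' = x_2−10. MRS = 2·x_2'/x_1' = p_1/p_2.
After buying the subsistence bundle (20, 10), a share 2/3 of the remaining income goes to x_1: x_1* = 20 + 2/3·(m − 20p_1 − 10p_2)/p_1.
Discretionary income = 187 − 20·0.7 − 10·12 = 53; x_2* = 10 + 1/3·53/12 = 11.4722.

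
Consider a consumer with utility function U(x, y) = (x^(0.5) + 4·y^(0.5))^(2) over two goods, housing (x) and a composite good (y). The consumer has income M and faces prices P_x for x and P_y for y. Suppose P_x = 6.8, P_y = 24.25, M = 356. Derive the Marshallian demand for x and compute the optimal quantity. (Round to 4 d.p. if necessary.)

x* = 9.542

From the CES first-order condition, (1/4)·(y/x)^(0.5) = P_x/P_y.
Hence y/x = (4·P_x/P_y)^(1/(0.5)), i.e. raised to the 2 power.
With the ratio pinned down, the budget gives x* = M/(P_x + P_y·(y/x)) and y* = (y/x)·x*.
Numerically y/x = 1.258098, so x* = 356/(6.8 + 24.25·1.258098) = 9.542.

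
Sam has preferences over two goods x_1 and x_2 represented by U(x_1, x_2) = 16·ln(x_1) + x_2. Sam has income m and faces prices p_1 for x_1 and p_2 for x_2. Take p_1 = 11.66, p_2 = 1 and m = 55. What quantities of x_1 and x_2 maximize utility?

Set MRS = p_1/p_2: (16/x_1)/1 = p_1/p_2.
So x_1*(p_1,p_2) = 16·p_2/p_1, independent of income; and x_2* = (m − 16·p_2)/p_2.
At the given prices: x_1* = 16·1/11.66 = 1.3722, and x_2* = 39.

x_1* = 1.3722, x_2* = 39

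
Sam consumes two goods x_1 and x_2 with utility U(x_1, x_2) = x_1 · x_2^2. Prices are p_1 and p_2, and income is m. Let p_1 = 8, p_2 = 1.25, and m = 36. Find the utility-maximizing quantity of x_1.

The MRS is (1/2)·x_2/x_1. Set MRS = p_1/p_2.
Rearranging, p_2·x_2 = 2·p_1·x_1. Substituting into the budget gives p_1·x_1·(1 + 2) = m.
Demand: x_1*(p_1,p_2,m) = 1/3·m/p_1 and x_2* = 2/3·m/p_2.
At p_1=8, p_2=1.25, m=36: x_1* = 1/3·36/8 = 1.5.

x_1* = 1.5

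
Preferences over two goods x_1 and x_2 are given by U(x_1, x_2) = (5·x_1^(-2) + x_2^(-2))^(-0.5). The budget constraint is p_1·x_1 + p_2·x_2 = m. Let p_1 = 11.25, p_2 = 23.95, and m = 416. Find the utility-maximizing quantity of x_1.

x_1* = 18.7916

With the ratio pinned down, the budget gives x_1* = m/(p_1 + p_2·(x_2/x_1)) and x_2* = (x_2/x_1)·x_1*.
Numerically x_2/x_1 = 0.454596, so x_1* = 416/(11.25 + 23.95·0.454596) = 18.7916.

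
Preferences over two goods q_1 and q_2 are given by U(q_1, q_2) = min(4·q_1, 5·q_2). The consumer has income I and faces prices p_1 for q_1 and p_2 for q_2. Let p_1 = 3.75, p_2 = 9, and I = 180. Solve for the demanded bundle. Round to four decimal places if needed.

Demand: q_1*(p_1,p_2,I) = 5·I/(5·p_1 + 4·p_2), q_2* = 4·I/(5·p_1 + 4·p_2).
Here 5·3.75 + 4·9 = 54.75, giving q_1* = 16.4384 and q_2* = 13.1507.

q_1* = 16.4384, q_2* = 13.1507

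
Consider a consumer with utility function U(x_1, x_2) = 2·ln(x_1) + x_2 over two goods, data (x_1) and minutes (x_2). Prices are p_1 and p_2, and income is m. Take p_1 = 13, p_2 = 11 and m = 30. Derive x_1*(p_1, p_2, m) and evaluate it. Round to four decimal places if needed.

x_1* = 1.6923

At the given prices: x_1* = 2·11/13 = 1.6923.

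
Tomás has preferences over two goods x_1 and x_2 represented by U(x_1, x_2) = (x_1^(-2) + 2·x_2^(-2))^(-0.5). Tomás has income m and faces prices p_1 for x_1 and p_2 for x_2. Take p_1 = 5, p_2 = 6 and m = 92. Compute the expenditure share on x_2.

Numerically x_2/x_1 = 1.185631, so x_1* = 92/(5 + 6·1.185631) = 7.5947 and x_2* = 1.185631·7.5947 = 9.0045.
Expenditure on x_2: 6·9.0045 = 54.0267; share = 0.5872.

share on x_2 = 0.5872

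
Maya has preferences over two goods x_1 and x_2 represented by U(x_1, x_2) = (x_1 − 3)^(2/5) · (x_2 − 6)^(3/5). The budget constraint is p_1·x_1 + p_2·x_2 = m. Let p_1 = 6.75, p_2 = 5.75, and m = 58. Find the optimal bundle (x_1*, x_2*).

MRS = (2/3)·(x_2−6)/(x_1−3). Tangency with p_1/p_2 gives x_2−6 = (3/2)·(p_1/p_2)·(x_1−3).
Substituting into the budget: x_1* = 3 + 0.4·(m − 3·p_1 − 6·p_2)/p_1, and x_2* = 6 + 0.6·(…)/p_2.
Discretionary income = 58 − 3·6.75 − 6·5.75 = 3.25; x_1* = 3 + 0.4·3.25/6.75 = 3.1926; x_2* = 6 + 0.6·3.25/5.75 = 6.3391.

x_1* = 3.1926, x_2* = 6.3391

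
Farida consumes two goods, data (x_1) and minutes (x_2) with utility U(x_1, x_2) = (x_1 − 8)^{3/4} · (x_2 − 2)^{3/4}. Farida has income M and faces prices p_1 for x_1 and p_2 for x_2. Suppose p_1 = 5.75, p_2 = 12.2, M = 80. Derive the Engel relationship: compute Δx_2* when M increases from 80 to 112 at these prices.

After buying the subsistence bundle (8, 2), a share 0.5 of the remaining income goes to x_1: x_1* = 8 + 0.5·(M − 8p_1 − 2p_2)/p_1.
Discretionary income = 80 − 8·5.75 − 2·12.2 = 9.6; x_2* = 2 + 0.5·9.6/12.2 = 2.3934.
At M' = 112: x_2* = 3.7049. Change: 3.7049 − 2.3934 = 1.3115.

Δx_2* = 1.3115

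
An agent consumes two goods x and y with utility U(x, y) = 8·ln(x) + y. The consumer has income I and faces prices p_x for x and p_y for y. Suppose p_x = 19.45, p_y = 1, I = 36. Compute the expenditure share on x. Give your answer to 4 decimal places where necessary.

Set MRS = p_x/p_y: (8/x)/1 = p_x/p_y.
So x*(p_x,p_y) = 8·p_y/p_x, independent of income; and y* = (I − 8·p_y)/p_y.
At the given prices: x* = 8·1/19.45 = 0.4113, and y* = 28.
Expenditure on x: 19.45·0.4113 = 8; share = 0.2222.

share on x = 0.2222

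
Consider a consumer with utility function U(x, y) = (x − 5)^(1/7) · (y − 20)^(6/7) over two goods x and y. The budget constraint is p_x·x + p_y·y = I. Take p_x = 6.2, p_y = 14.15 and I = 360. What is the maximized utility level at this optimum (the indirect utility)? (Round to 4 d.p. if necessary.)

This is Cobb-Douglas in (x−5, y−20): tangency gives 1/7·p_y·(y−20) = 6/7·p_x·(x−5).
After buying the subsistence bundle (5, 20), a share 1/7 of the remaining income goes to x: x* = 5 + 1/7·(I − 5p_x − 20p_y)/p_x.
Discretionary income = 360 − 5·6.2 − 20·14.15 = 46; x* = 5 + 1/7·46/6.2 = 6.0599; y* = 20 + 6/7·46/14.15 = 22.7865.
Utility at the optimum: U(6.0599, 22.7865) = 2.4271.

V = 2.4271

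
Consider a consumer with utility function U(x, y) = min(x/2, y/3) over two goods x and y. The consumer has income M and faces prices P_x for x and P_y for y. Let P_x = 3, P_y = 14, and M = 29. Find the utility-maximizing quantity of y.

y* = 1.8125

With perfect complements, no substitution: consume in ratio x:y = 2:3.
Budget: P_x·x + P_y·(3/2)·x = M, so (2·P_x + 3·P_y)·x = 2·M.
Demand: x*(P_x,P_y,M) = 2·M/(2·P_x + 3·P_y), y* = 3·M/(2·P_x + 3·P_y).
Here 2·3 + 3·14 = 48, giving y* = 1.8125.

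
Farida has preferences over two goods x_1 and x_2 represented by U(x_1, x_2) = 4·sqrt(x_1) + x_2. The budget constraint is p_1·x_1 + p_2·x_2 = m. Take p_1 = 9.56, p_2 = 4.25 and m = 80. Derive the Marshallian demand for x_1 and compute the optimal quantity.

x_1* = 0.7905

Utility is quasi-linear in x_2; the FOC for x_1 is 2/√x_1 = p_1/p_2.
Thus x_1* = (2·p_2/p_1)² — independent of m — with the rest of income spent on x_2.
Plugging in: x_1* = (2·4.25/9.56)² = 0.7905.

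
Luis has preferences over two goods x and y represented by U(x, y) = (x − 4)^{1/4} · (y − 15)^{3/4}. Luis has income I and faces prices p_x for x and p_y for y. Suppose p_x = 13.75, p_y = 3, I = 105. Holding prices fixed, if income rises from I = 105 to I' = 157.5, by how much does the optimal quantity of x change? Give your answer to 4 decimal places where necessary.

This is Cobb-Douglas in (x−4, y−15): tangency gives 0.25·p_y·(y−15) = 0.75·p_x·(x−4).
Substituting into the budget: x* = 4 + 0.25·(I − 4·p_x − 15·p_y)/p_x, and y* = 15 + 0.75·(…)/p_y.
Discretionary income = 105 − 4·13.75 − 15·3 = 5; x* = 4 + 0.25·5/13.75 = 4.0909.
At I' = 157.5: x* = 5.0455. Change: 5.0455 − 4.0909 = 0.9545.

Δx* = 0.9545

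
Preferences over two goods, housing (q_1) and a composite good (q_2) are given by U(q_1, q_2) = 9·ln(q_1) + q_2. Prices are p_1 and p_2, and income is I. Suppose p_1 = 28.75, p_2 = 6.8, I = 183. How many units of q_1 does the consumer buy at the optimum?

MU_q_1 = 9/q_1, MU_q_2 = 1. Tangency: 9/q_1 = p_1/p_2.
So q_1*(p_1,p_2) = 9·p_2/p_1, independent of income; and q_2* = (I − 9·p_2)/p_2.
At the given prices: q_1* = 9·6.8/28.75 = 2.1287.

q_1* = 2.1287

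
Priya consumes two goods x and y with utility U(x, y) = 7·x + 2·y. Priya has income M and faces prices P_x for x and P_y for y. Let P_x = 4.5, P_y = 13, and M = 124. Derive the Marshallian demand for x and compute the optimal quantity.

Perfect substitutes: compare marginal utility per dollar. 7/P_x vs 2/P_y → 1.5556 vs 0.1538.
x gives more utility per dollar, so spend all income on x: x* = M/P_x, y* = 0.
Numerically: x* = 27.5556, y* = 0.

x* = 27.5556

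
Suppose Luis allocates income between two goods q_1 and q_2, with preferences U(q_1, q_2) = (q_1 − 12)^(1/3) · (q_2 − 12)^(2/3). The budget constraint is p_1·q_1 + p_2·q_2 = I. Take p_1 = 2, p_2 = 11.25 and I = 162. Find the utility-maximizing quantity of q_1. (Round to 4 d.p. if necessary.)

After buying the subsistence bundle (12, 12), a share 1/3 of the remaining income goes to q_1: q_1* = 12 + 1/3·(I − 12p_1 − 12p_2)/p_1.
Discretionary income = 162 − 12·2 − 12·11.25 = 3; q_1* = 12 + 1/3·3/2 = 12.5.

q_1* = 12.5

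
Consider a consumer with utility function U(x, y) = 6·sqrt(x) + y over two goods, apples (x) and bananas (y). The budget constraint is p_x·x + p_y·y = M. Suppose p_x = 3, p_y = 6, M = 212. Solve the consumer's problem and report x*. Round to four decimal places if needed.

x* = 36

MU_x = 3/√x, MU_y = 1. Tangency: 3/√x = p_x/p_y.
Solve: √x = 3·p_y/p_x, so x*(p_x,p_y) = (3·p_y/p_x)², and y* = (M − p_x·x*)/p_y.
Plugging in: x* = (3·6/3)² = 36.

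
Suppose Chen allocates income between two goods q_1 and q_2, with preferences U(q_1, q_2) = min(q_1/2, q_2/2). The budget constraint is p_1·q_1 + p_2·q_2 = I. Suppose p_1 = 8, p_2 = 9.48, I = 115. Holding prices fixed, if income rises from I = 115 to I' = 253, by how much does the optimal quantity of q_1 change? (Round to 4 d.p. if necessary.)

With perfect complements, no substitution: consume in ratio q_1:q_2 = 2:2.
Budget: p_1·q_1 + p_2·q_1 = I, so (2·p_1 + 2·p_2)·q_1 = 2·I.
Demand: q_1*(p_1,p_2,I) = 2·I/(2·p_1 + 2·p_2), q_2* = 2·I/(2·p_1 + 2·p_2).
Here 2·8 + 2·9.48 = 34.96, giving q_1* = 6.5789.
At I' = 253: q_1* = 14.4737. Change: 14.4737 − 6.5789 = 7.8947.

Δq_1* = 7.8947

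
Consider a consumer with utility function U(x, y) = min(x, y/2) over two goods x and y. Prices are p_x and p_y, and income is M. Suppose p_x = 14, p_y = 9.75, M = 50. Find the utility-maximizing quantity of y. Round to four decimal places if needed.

Demand: x*(p_x,p_y,M) = M/(p_x + 2·p_y), y* = 2·M/(p_x + 2·p_y).
Here 14 + 2·9.75 = 33.5, giving y* = 2.9851.

y* = 2.9851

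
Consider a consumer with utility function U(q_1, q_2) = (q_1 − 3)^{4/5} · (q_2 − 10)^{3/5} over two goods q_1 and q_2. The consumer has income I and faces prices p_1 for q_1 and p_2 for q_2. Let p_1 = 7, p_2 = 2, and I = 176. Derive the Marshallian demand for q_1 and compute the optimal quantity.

MRS = (4/3)·(q_2−10)/(q_1−3). Tangency with p_1/p_2 gives q_2−10 = (3/4)·(p_1/p_2)·(q_1−3).
Substituting into the budget: q_1* = 3 + 4/7·(I − 3·p_1 − 10·p_2)/p_1, and q_2* = 10 + 3/7·(…)/p_2.
Discretionary income = 176 − 3·7 − 10·2 = 135; q_1* = 3 + 4/7·135/7 = 14.0204.

q_1* = 14.0204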